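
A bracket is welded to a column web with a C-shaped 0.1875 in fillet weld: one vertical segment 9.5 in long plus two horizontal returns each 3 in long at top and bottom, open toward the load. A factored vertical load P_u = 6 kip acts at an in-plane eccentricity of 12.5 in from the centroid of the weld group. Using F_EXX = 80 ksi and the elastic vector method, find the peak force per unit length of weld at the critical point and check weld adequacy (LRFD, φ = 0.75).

f_max ≈ 2.03 kip/in; adequate

Total weld length L_w = 15.5 in. Treat welds as unit-width lines.
Centroid: x̄ = 2×3×1.5 / 15.5 = 0.5806 in from the vertical weld.
Polar moment about centroid: J = I_x + I_y = [9.5³/12 + 2×3×4.75²] + [9.5×0.5806² + 2(3³/12 + 3×0.9194²)] = 219.6 in³.
Direct shear f_v = P/L_w = 6 / 15.5 = 0.3871 kip/in (vertical).
Torsion M = P·e = 6 × 12.5 = 75 kip·in.
Critical point at (x, y) = (2.419, 4.75) from centroid. f_tx = M·y/J = 1.622 kip/in; f_ty = M·x/J = 0.8263 kip/in.
Resultant f_max = √[f_tx² + (f_v + f_ty)²] = √[1.622² + (0.3871 + 0.8263)²] = 2.026 kip/in.
Capacity per unit length: φr_n = 0.75 × 0.6 × 80 × (0.707 × 0.1875) = 4.772 kip/in.
2.026 ≤ 4.772 → adequate.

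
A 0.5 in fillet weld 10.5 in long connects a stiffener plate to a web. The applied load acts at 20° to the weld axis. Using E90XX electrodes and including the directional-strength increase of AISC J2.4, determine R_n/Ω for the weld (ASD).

E90XX → F_EXX = 90 ksi.
t_e = 0.707 × 0.5 = 0.3535 in; A_we = 0.3535 × 10.5 = 3.712 in².
Directional factor: 1.0 + 0.5 sin^1.5(20°) = 1.1.
F_nw = 0.6 × 90 × 1.1 = 59.4 ksi.
R_n/Ω = (59.4 × 3.712) / 2.0 = 110.2 kip.

R_n/Ω ≈ 110 kip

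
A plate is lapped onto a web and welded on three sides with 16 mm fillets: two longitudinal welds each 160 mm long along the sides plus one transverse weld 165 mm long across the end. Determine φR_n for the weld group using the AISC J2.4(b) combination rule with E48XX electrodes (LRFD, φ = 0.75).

φR_n ≈ 1270 kN

E48XX → F_EXX = 480 MPa.
t_e = 0.707 × 16 = 11.31 mm.
R_nwl = 0.6 × 480 × 11.31 × 320 × 10⁻³ = 1043 kN (longitudinal, 2 welds).
R_nwt = 0.6 × 480 × 11.31 × 165 × 10⁻³ = 537.5 kN (transverse, base value).
(i) R_nwl + R_nwt = 1580 kN; (ii) 0.85 R_nwl + 1.5 R_nwt = 1692 kN.
R_n = max = 1692 kN [governs: (ii)]; φR_n = 1269 kN.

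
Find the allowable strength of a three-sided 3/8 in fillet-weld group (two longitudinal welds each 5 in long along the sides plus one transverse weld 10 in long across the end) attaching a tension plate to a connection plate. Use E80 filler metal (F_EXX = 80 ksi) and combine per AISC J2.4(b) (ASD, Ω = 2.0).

R_n/Ω ≈ 150 kips

t_e = 0.707 × 0.375 = 0.2651 in.
R_nwl = 0.6 × 80 × 0.2651 × 10 = 127.3 kips (longitudinal, 2 welds).
R_nwt = 0.6 × 80 × 0.2651 × 10 = 127.3 kips (transverse, base value).
(i) R_nwl + R_nwt = 254.5 kips; (ii) 0.85 R_nwl + 1.5 R_nwt = 299.1 kips.
R_n = max = 299.1 kips [governs: (ii)]; R_n/Ω = 149.5 kips.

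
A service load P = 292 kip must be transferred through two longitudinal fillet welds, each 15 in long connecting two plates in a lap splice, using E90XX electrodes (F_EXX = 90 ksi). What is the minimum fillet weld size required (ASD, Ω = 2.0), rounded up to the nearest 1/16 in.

w = 9/16 in

Total weld length L = 30 in.
Required throat t_e = P × Ω / (0.6 F_EXX × L) = 292 × 2.0 / (0.6 × 90 × 30) = 0.3605 in.
Required leg w = t_e / 0.707 = 0.5099 in → use 9/16 in.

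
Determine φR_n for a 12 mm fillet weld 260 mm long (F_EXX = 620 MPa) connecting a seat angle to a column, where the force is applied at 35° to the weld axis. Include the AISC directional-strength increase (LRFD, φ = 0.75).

φR_n ≈ 749 kN

t_e = 0.707 × 12 = 8.484 mm; A_we = 8.484 × 260 = 2206 mm².
Directional factor: 1.0 + 0.5 sin^1.5(35°) = 1.217.
F_nw = 0.6 × 620 × 1.217 = 452.8 MPa.
φR_n = 0.75 × 452.8 × 2206 × 10⁻³ = 749.1 kN.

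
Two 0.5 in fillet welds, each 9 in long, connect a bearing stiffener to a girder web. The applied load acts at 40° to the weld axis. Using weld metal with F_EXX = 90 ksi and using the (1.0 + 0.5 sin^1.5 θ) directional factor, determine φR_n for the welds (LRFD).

φR_n ≈ 324 kip

t_e = 0.707 × 0.5 = 0.3535 in; A_we = 0.3535 × 18 = 6.363 in².
Directional factor: 1.0 + 0.5 sin^1.5(40°) = 1.258.
F_nw = 0.6 × 90 × 1.258 = 67.91 ksi.
φR_n = 0.75 × 67.91 × 6.363 = 324.1 kip.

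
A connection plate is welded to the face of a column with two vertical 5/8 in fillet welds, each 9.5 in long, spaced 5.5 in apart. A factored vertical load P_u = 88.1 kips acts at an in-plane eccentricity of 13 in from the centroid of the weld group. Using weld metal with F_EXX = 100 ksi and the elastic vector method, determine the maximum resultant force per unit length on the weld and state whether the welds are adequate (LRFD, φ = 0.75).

f_max ≈ 24.6 kip/in; NOT adequate

Total weld length L_w = 19 in. Treat welds as unit-width lines.
Polar moment about centroid: J = 2[d³/12 + d(b/2)²] = 2[9.5³/12 + 9.5×2.75²] = 286.6 in³.
Direct shear f_v = P/L_w = 88.1 / 19 = 4.637 kip/in (vertical).
Torsion M = P·e = 88.1 × 13 = 1145.3 kip·in.
Critical point at (x, y) = (2.75, 4.75) from centroid. f_tx = M·y/J = 18.98 kip/in; f_ty = M·x/J = 10.99 kip/in.
Resultant f_max = √[f_tx² + (f_v + f_ty)²] = √[18.98² + (4.637 + 10.99)²] = 24.59 kip/in.
Capacity per unit length: φr_n = 0.75 × 0.6 × 100 × (0.707 × 0.625) = 19.88 kip/in.
24.59 > 19.88 → NOT adequate.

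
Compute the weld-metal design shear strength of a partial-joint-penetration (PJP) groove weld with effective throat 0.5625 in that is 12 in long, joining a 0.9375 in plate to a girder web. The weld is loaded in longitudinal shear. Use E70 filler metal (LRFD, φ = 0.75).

φR_n ≈ 213 kip

E70XX → F_EXX = 70 ksi.
Effective throat (given) t_e = 0.5625 in.
A_we = 0.5625 × 12 = 6.75 in².
F_nw = 0.6 F_EXX = 42 ksi.
φR_n = 0.75 × 42 × 6.75 = 212.6 kip.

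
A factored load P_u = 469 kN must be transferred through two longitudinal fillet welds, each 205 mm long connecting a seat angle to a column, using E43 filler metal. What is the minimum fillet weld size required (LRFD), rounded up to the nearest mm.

E43XX → F_EXX = 430 MPa.
Total weld length L = 410 mm.
Required throat t_e = P_u / (φ × 0.6 F_EXX × L) = 469 / (0.75 × 0.6 × 430 × 410 × 10⁻³) = 5.912 mm.
Required leg w = t_e / 0.707 = 8.362 mm → use 9 mm.

w = 9 mm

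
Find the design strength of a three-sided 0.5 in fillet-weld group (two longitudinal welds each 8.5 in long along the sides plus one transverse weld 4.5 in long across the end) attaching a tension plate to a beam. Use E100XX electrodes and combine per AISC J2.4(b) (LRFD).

φR_n ≈ 342 kips

E100XX → F_EXX = 100 ksi.
t_e = 0.707 × 0.5 = 0.3535 in.
R_nwl = 0.6 × 100 × 0.3535 × 17 = 360.6 kips (longitudinal, 2 welds).
R_nwt = 0.6 × 100 × 0.3535 × 4.5 = 95.44 kips (transverse, base value).
(i) R_nwl + R_nwt = 456 kips; (ii) 0.85 R_nwl + 1.5 R_nwt = 449.7 kips.
R_n = max = 456 kips [governs: (i)]; φR_n = 342 kips.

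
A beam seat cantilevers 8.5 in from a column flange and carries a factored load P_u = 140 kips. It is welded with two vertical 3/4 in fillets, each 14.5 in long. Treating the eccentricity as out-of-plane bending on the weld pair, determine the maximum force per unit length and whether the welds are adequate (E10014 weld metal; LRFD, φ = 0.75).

E100XX → F_EXX = 100 ksi.
L_w = 2 × 14.5 = 29 in; section modulus (unit throat) S = 2 × L²/6 = 70.08 in².
Direct shear f_v = P/L_w = 140/29 = 4.828 kip/in.
Moment M = P × e = 140 × 8.5 = 1190 kip·in; bending f_b = M/S = 16.98 kip/in.
f_max = √(f_v² + f_b²) = √(4.828² + 16.98²) = 17.65 kip/in.
φr_n = 0.75 × 0.6 × 100 × (0.707 × 0.75) = 23.86 kip/in → adequate.

f_max ≈ 17.7 kip/in; adequate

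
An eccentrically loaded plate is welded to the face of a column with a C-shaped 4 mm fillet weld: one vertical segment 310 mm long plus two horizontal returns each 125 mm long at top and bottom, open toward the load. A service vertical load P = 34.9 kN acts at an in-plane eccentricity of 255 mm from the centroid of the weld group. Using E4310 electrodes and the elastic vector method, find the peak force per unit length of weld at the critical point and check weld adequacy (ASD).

E43XX → F_EXX = 430 MPa.
Total weld length L_w = 560 mm. Treat welds as unit-width lines.
Centroid: x̄ = 2×125×62.5 / 560 = 27.9 mm from the vertical weld.
Polar moment about centroid: J = I_x + I_y = [310³/12 + 2×125×155²] + [310×27.9² + 2(125³/12 + 125×34.6²)] = 9355000 mm³.
Direct shear f_v = P/L_w = 34.9×10³ / 560 = 62.32 N/mm (vertical).
Torsion M = P·e = 34.9×10³ × 255 = 8899500 N·mm.
Critical point at (x, y) = (97.1, 155) from centroid. f_tx = M·y/J = 147.5 N/mm; f_ty = M·x/J = 92.37 N/mm.
Resultant f_max = √[f_tx² + (f_v + f_ty)²] = √[147.5² + (62.32 + 92.37)²] = 213.7 N/mm.
Capacity per unit length: r_n/Ω = (1/2.0) × 0.6 × 430 × (0.707 × 4) = 364.8 N/mm.
213.7 ≤ 364.8 → adequate.

f_max ≈ 214 N/mm; adequate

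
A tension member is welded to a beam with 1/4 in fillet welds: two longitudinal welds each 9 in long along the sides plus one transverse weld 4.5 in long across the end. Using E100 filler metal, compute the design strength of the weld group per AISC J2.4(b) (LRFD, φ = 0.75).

φR_n ≈ 179 kips

E100XX → F_EXX = 100 ksi.
t_e = 0.707 × 0.25 = 0.1767 in.
R_nwl = 0.6 × 100 × 0.1767 × 18 = 190.9 kips (longitudinal, 2 welds).
R_nwt = 0.6 × 100 × 0.1767 × 4.5 = 47.72 kips (transverse, base value).
(i) R_nwl + R_nwt = 238.6 kips; (ii) 0.85 R_nwl + 1.5 R_nwt = 233.8 kips.
R_n = max = 238.6 kips [governs: (i)]; φR_n = 179 kips.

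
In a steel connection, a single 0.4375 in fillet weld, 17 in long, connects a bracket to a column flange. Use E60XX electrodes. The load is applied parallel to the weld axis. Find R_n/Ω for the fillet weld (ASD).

E60XX → F_EXX = 60 ksi.
Effective throat t_e = 0.707 × 0.4375 = 0.3093 in.
Total length L = 17 in; A_we = 0.3093 × 17 = 5.258 in².
F_nw = 0.6 F_EXX = 0.6 × 60 = 36 ksi.
R_n = 36 × 5.258 = 189.3 kip; R_n/Ω = 189.3/2.0 = 94.65 kip.

R_n/Ω ≈ 94.6 kip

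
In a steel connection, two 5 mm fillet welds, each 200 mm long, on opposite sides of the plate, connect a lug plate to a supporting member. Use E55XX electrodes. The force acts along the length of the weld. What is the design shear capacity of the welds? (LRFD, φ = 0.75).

E55XX → F_EXX = 550 MPa.
Effective throat t_e = 0.707 × 5 = 3.535 mm.
Total length L = 400 mm; A_we = 3.535 × 400 = 1414 mm².
F_nw = 0.6 F_EXX = 0.6 × 550 = 330 MPa.
φR_n = 0.75 × 330 × 1414 × 10⁻³ = 350 kN.

φR_n ≈ 350 kN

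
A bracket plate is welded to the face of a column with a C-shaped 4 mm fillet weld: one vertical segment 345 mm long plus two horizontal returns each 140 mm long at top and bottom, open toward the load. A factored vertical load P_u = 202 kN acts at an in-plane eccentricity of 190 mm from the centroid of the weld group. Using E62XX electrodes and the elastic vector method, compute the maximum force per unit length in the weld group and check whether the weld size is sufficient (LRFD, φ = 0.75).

E62XX → F_EXX = 620 MPa.
Total weld length L_w = 625 mm. Treat welds as unit-width lines.
Centroid: x̄ = 2×140×70 / 625 = 31.36 mm from the vertical weld.
Polar moment about centroid: J = I_x + I_y = [345³/12 + 2×140×172.5²] + [345×31.36² + 2(140³/12 + 140×38.64²)] = 12970000 mm³.
Direct shear f_v = P/L_w = 202×10³ / 625 = 323.2 N/mm (vertical).
Torsion M = P·e = 202×10³ × 190 = 38380000 N·mm.
Critical point at (x, y) = (108.6, 172.5) from centroid. f_tx = M·y/J = 510.5 N/mm; f_ty = M·x/J = 321.5 N/mm.
Resultant f_max = √[f_tx² + (f_v + f_ty)²] = √[510.5² + (323.2 + 321.5)²] = 822.4 N/mm.
Capacity per unit length: φr_n = 0.75 × 0.6 × 620 × (0.707 × 4) = 789 N/mm.
822.4 > 789 → NOT adequate.

f_max ≈ 822 N/mm; NOT adequate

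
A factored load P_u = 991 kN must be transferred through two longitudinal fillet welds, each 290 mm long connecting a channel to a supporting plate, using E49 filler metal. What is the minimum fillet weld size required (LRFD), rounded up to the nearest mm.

w = 11 mm

E49XX → F_EXX = 490 MPa.
Total weld length L = 580 mm.
Required throat t_e = P_u / (φ × 0.6 F_EXX × L) = 991 / (0.75 × 0.6 × 490 × 580 × 10⁻³) = 7.749 mm.
Required leg w = t_e / 0.707 = 10.96 mm → use 11 mm.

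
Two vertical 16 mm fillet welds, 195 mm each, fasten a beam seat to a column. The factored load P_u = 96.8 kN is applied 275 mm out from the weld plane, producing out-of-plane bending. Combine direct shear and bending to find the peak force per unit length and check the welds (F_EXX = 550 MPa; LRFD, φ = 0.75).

L_w = 2 × 195 = 390 mm; section modulus (unit throat) S = 2 × L²/6 = 12680 mm².
Direct shear f_v = P/L_w = 96.8×10³/390 = 248.2 N/mm.
Moment M = P × e = 96.8×10³ × 275 = 26620000 N·mm; bending f_b = M/S = 2100 N/mm.
f_max = √(f_v² + f_b²) = √(248.2² + 2100²) = 2115 N/mm.
φr_n = 0.75 × 0.6 × 550 × (0.707 × 16) = 2800 N/mm → adequate.

f_max ≈ 2110 N/mm; adequate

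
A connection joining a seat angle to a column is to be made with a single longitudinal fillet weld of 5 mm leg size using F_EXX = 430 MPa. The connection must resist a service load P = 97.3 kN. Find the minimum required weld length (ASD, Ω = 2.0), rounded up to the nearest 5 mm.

Throat t_e = 0.707 × 5 = 3.535 mm.
r_n/Ω = (0.6 × 430 × 3.535) / 2.0 = 456 N/mm = 0.456 kN/mm.
L_req = P / (r_n/Ω) = 97.3 / 0.456 = 213.4 mm total.
Round up → use L = 215 mm.

L = 215 mm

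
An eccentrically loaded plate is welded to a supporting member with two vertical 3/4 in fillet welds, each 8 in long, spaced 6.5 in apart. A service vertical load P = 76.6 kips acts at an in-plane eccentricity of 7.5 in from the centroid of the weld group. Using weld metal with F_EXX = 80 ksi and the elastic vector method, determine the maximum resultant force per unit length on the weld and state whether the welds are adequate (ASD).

f_max ≈ 15.1 kip/in; NOT adequate

Total weld length L_w = 16 in. Treat welds as unit-width lines.
Polar moment about centroid: J = 2[d³/12 + d(b/2)²] = 2[8³/12 + 8×3.25²] = 254.3 in³.
Direct shear f_v = P/L_w = 76.6 / 16 = 4.787 kip/in (vertical).
Torsion M = P·e = 76.6 × 7.5 = 574.5 kip·in.
Critical point at (x, y) = (3.25, 4) from centroid. f_tx = M·y/J = 9.035 kip/in; f_ty = M·x/J = 7.341 kip/in.
Resultant f_max = √[f_tx² + (f_v + f_ty)²] = √[9.035² + (4.787 + 7.341)²] = 15.12 kip/in.
Capacity per unit length: r_n/Ω = (1/2.0) × 0.6 × 80 × (0.707 × 0.75) = 12.73 kip/in.
15.12 > 12.73 → NOT adequate.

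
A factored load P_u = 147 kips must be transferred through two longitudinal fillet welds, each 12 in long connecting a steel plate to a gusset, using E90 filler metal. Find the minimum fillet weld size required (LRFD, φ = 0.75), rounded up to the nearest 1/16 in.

w = 1/4 in

E90XX → F_EXX = 90 ksi.
Total weld length L = 24 in.
Required throat t_e = P_u / (φ × 0.6 F_EXX × L) = 147 / (0.75 × 0.6 × 90 × 24) = 0.1512 in.
Required leg w = t_e / 0.707 = 0.2139 in → use 1/4 in.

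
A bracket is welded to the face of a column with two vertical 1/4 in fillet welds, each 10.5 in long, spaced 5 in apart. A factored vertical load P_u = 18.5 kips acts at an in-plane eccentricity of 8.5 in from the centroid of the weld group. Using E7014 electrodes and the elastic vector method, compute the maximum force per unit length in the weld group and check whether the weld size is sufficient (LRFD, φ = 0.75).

f_max ≈ 3.3 kip/in; adequate

E70XX → F_EXX = 70 ksi.
Total weld length L_w = 21 in. Treat welds as unit-width lines.
Polar moment about centroid: J = 2[d³/12 + d(b/2)²] = 2[10.5³/12 + 10.5×2.5²] = 324.2 in³.
Direct shear f_v = P/L_w = 18.5 / 21 = 0.881 kip/in (vertical).
Torsion M = P·e = 18.5 × 8.5 = 157.25 kip·in.
Critical point at (x, y) = (2.5, 5.25) from centroid. f_tx = M·y/J = 2.547 kip/in; f_ty = M·x/J = 1.213 kip/in.
Resultant f_max = √[f_tx² + (f_v + f_ty)²] = √[2.547² + (0.881 + 1.213)²] = 3.297 kip/in.
Capacity per unit length: φr_n = 0.75 × 0.6 × 70 × (0.707 × 0.25) = 5.568 kip/in.
3.297 ≤ 5.568 → adequate.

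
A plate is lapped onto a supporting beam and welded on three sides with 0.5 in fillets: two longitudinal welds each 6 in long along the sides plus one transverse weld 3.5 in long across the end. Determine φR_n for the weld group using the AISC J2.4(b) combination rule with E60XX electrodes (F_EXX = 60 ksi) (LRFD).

φR_n ≈ 148 kip

t_e = 0.707 × 0.5 = 0.3535 in.
R_nwl = 0.6 × 60 × 0.3535 × 12 = 152.7 kip (longitudinal, 2 welds).
R_nwt = 0.6 × 60 × 0.3535 × 3.5 = 44.54 kip (transverse, base value).
(i) R_nwl + R_nwt = 197.3 kip; (ii) 0.85 R_nwl + 1.5 R_nwt = 196.6 kip.
R_n = max = 197.3 kip [governs: (i)]; φR_n = 147.9 kip.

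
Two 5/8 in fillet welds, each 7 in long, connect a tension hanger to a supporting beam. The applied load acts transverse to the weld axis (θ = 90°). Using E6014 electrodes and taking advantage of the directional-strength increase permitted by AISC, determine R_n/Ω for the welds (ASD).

R_n/Ω ≈ 167 kips

E60XX → F_EXX = 60 ksi.
t_e = 0.707 × 0.625 = 0.4419 in; A_we = 0.4419 × 14 = 6.186 in².
Directional factor: 1.0 + 0.5 sin^1.5(90°) = 1.5.
F_nw = 0.6 × 60 × 1.5 = 54 ksi.
R_n/Ω = (54 × 6.186) / 2.0 = 167 kips.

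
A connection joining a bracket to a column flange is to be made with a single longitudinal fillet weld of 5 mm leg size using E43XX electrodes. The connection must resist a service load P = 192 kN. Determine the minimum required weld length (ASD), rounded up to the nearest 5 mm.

L = 425 mm

E43XX → F_EXX = 430 MPa.
Throat t_e = 0.707 × 5 = 3.535 mm.
r_n/Ω = (0.6 × 430 × 3.535) / 2.0 = 456 N/mm = 0.456 kN/mm.
L_req = P / (r_n/Ω) = 192 / 0.456 = 421 mm total.
Round up → use L = 425 mm.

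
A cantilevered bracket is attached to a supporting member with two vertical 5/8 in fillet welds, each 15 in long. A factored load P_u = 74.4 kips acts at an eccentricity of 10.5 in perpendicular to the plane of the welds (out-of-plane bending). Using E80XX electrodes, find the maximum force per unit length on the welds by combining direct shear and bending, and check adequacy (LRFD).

f_max ≈ 10.7 kip/in; adequate

E80XX → F_EXX = 80 ksi.
L_w = 2 × 15 = 30 in; section modulus (unit throat) S = 2 × L²/6 = 75 in².
Direct shear f_v = P/L_w = 74.4/30 = 2.48 kip/in.
Moment M = P × e = 74.4 × 10.5 = 781.2 kip·in; bending f_b = M/S = 10.42 kip/in.
f_max = √(f_v² + f_b²) = √(2.48² + 10.42²) = 10.71 kip/in.
φr_n = 0.75 × 0.6 × 80 × (0.707 × 0.625) = 15.91 kip/in → adequate.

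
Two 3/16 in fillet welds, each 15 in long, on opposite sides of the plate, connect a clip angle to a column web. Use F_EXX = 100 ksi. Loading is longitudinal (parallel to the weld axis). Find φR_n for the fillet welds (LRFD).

φR_n ≈ 179 kips

Effective throat t_e = 0.707 × 0.1875 = 0.1326 in.
Total length L = 30 in; A_we = 0.1326 × 30 = 3.977 in².
F_nw = 0.6 F_EXX = 0.6 × 100 = 60 ksi.
φR_n = 0.75 × 60 × 3.977 = 179 kips.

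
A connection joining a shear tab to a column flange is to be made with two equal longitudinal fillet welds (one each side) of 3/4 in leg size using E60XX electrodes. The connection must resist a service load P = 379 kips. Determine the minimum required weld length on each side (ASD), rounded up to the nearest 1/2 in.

L = 20 in on each side

E60XX → F_EXX = 60 ksi.
Throat t_e = 0.707 × 0.75 = 0.5302 in.
r_n/Ω = (0.6 × 60 × 0.5302) / 2.0 = 9.544 kip/in.
L_req = P / (r_n/Ω) = 379 / 9.544 = 39.71 in total.
Per side: 39.71 / 2 = 19.85 in.
Round up → use L = 20 in on each side.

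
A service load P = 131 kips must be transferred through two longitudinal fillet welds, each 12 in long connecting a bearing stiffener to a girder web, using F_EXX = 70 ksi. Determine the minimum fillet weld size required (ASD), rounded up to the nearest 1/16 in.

Total weld length L = 24 in.
Required throat t_e = P × Ω / (0.6 F_EXX × L) = 131 × 2.0 / (0.6 × 70 × 24) = 0.2599 in.
Required leg w = t_e / 0.707 = 0.3676 in → use 3/8 in.

w = 3/8 in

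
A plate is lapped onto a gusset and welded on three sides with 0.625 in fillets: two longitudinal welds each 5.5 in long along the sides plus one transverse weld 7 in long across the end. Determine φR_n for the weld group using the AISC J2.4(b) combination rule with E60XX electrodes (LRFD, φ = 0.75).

φR_n ≈ 237 kip

E60XX → F_EXX = 60 ksi.
t_e = 0.707 × 0.625 = 0.4419 in.
R_nwl = 0.6 × 60 × 0.4419 × 11 = 175 kip (longitudinal, 2 welds).
R_nwt = 0.6 × 60 × 0.4419 × 7 = 111.4 kip (transverse, base value).
(i) R_nwl + R_nwt = 286.3 kip; (ii) 0.85 R_nwl + 1.5 R_nwt = 315.8 kip.
R_n = max = 315.8 kip [governs: (ii)]; φR_n = 236.8 kip.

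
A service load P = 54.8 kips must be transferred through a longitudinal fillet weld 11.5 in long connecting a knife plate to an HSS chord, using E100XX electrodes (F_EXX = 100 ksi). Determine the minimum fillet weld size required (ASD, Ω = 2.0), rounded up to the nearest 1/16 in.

w = 1/4 in

Total weld length L = 11.5 in.
Required throat t_e = P × Ω / (0.6 F_EXX × L) = 54.8 × 2.0 / (0.6 × 100 × 11.5) = 0.1588 in.
Required leg w = t_e / 0.707 = 0.2247 in → use 1/4 in.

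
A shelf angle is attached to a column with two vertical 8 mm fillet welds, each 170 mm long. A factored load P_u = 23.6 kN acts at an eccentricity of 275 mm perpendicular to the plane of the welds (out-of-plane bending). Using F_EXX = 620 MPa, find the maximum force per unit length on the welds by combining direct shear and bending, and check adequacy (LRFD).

f_max ≈ 677 N/mm; adequate

L_w = 2 × 170 = 340 mm; section modulus (unit throat) S = 2 × L²/6 = 9633 mm².
Direct shear f_v = P/L_w = 23.6×10³/340 = 69.41 N/mm.
Moment M = P × e = 23.6×10³ × 275 = 6490000 N·mm; bending f_b = M/S = 673.7 N/mm.
f_max = √(f_v² + f_b²) = √(69.41² + 673.7²) = 677.3 N/mm.
φr_n = 0.75 × 0.6 × 620 × (0.707 × 8) = 1578 N/mm → adequate.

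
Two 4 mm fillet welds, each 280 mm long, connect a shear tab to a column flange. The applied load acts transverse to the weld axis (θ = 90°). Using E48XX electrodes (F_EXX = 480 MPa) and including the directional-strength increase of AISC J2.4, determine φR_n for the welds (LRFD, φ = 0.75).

φR_n ≈ 513 kN

t_e = 0.707 × 4 = 2.828 mm; A_we = 2.828 × 560 = 1584 mm².
Directional factor: 1.0 + 0.5 sin^1.5(90°) = 1.5.
F_nw = 0.6 × 480 × 1.5 = 432 MPa.
φR_n = 0.75 × 432 × 1584 × 10⁻³ = 513.1 kN.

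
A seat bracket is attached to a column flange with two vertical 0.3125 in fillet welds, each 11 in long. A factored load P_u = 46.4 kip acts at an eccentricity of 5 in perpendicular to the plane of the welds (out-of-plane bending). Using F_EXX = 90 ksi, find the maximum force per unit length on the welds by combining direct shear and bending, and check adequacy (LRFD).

f_max ≈ 6.13 kip/in; adequate

L_w = 2 × 11 = 22 in; section modulus (unit throat) S = 2 × L²/6 = 40.33 in².
Direct shear f_v = P/L_w = 46.4/22 = 2.109 kip/in.
Moment M = P × e = 46.4 × 5 = 232 kip·in; bending f_b = M/S = 5.752 kip/in.
f_max = √(f_v² + f_b²) = √(2.109² + 5.752²) = 6.127 kip/in.
φr_n = 0.75 × 0.6 × 90 × (0.707 × 0.3125) = 8.948 kip/in → adequate.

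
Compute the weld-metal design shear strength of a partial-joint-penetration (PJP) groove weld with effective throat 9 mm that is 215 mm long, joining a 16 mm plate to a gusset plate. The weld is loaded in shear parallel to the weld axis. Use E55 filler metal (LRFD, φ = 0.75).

φR_n ≈ 479 kN

E55XX → F_EXX = 550 MPa.
Effective throat (given) t_e = 9 mm.
A_we = 9 × 215 = 1935 mm².
F_nw = 0.6 F_EXX = 330 MPa.
φR_n = 0.75 × 330 × 1935 × 10⁻³ = 478.9 kN.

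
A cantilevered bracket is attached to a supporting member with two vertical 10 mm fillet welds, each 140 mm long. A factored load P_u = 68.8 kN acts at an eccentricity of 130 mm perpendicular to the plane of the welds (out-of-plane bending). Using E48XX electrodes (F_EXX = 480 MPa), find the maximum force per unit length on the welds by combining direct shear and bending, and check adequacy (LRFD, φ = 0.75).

f_max ≈ 1390 N/mm; adequate

L_w = 2 × 140 = 280 mm; section modulus (unit throat) S = 2 × L²/6 = 6533 mm².
Direct shear f_v = P/L_w = 68.8×10³/280 = 245.7 N/mm.
Moment M = P × e = 68.8×10³ × 130 = 8944000 N·mm; bending f_b = M/S = 1369 N/mm.
f_max = √(f_v² + f_b²) = √(245.7² + 1369²) = 1391 N/mm.
φr_n = 0.75 × 0.6 × 480 × (0.707 × 10) = 1527 N/mm → adequate.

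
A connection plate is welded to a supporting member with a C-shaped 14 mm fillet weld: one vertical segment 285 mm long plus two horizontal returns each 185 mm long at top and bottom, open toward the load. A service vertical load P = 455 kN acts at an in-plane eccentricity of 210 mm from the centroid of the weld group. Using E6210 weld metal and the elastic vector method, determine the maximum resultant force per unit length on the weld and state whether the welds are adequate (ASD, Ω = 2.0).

E62XX → F_EXX = 620 MPa.
Total weld length L_w = 655 mm. Treat welds as unit-width lines.
Centroid: x̄ = 2×185×92.5 / 655 = 52.25 mm from the vertical weld.
Polar moment about centroid: J = I_x + I_y = [285³/12 + 2×185×142.5²] + [285×52.25² + 2(185³/12 + 185×40.25²)] = 11880000 mm³.
Direct shear f_v = P/L_w = 455×10³ / 655 = 694.7 N/mm (vertical).
Torsion M = P·e = 455×10³ × 210 = 95550000 N·mm.
Critical point at (x, y) = (132.7, 142.5) from centroid. f_tx = M·y/J = 1147 N/mm; f_ty = M·x/J = 1068 N/mm.
Resultant f_max = √[f_tx² + (f_v + f_ty)²] = √[1147² + (694.7 + 1068)²] = 2103 N/mm.
Capacity per unit length: r_n/Ω = (1/2.0) × 0.6 × 620 × (0.707 × 14) = 1841 N/mm.
2103 > 1841 → NOT adequate.

f_max ≈ 2100 N/mm; NOT adequate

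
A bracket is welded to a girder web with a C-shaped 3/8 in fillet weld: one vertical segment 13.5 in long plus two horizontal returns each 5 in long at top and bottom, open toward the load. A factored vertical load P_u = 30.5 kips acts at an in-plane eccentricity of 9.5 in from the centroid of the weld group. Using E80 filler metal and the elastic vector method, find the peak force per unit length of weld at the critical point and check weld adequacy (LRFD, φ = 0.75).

E80XX → F_EXX = 80 ksi.
Total weld length L_w = 23.5 in. Treat welds as unit-width lines.
Centroid: x̄ = 2×5×2.5 / 23.5 = 1.064 in from the vertical weld.
Polar moment about centroid: J = I_x + I_y = [13.5³/12 + 2×5×6.75²] + [13.5×1.064² + 2(5³/12 + 5×1.436²)] = 717.4 in³.
Direct shear f_v = P/L_w = 30.5 / 23.5 = 1.298 kip/in (vertical).
Torsion M = P·e = 30.5 × 9.5 = 289.75 kip·in.
Critical point at (x, y) = (3.936, 6.75) from centroid. f_tx = M·y/J = 2.726 kip/in; f_ty = M·x/J = 1.59 kip/in.
Resultant f_max = √[f_tx² + (f_v + f_ty)²] = √[2.726² + (1.298 + 1.59)²] = 3.971 kip/in.
Capacity per unit length: φr_n = 0.75 × 0.6 × 80 × (0.707 × 0.375) = 9.544 kip/in.
3.971 ≤ 9.544 → adequate.

f_max ≈ 3.97 kip/in; adequate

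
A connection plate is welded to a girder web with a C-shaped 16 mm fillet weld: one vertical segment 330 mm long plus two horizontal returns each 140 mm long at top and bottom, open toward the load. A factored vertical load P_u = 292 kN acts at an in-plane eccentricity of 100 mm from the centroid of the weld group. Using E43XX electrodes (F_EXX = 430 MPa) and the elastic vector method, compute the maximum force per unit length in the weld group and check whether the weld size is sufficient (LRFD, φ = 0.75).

Total weld length L_w = 610 mm. Treat welds as unit-width lines.
Centroid: x̄ = 2×140×70 / 610 = 32.13 mm from the vertical weld.
Polar moment about centroid: J = I_x + I_y = [330³/12 + 2×140×165²] + [330×32.13² + 2(140³/12 + 140×37.87²)] = 11820000 mm³.
Direct shear f_v = P/L_w = 292×10³ / 610 = 478.7 N/mm (vertical).
Torsion M = P·e = 292×10³ × 100 = 29200000 N·mm.
Critical point at (x, y) = (107.9, 165) from centroid. f_tx = M·y/J = 407.7 N/mm; f_ty = M·x/J = 266.5 N/mm.
Resultant f_max = √[f_tx² + (f_v + f_ty)²] = √[407.7² + (478.7 + 266.5)²] = 849.5 N/mm.
Capacity per unit length: φr_n = 0.75 × 0.6 × 430 × (0.707 × 16) = 2189 N/mm.
849.5 ≤ 2189 → adequate.

f_max ≈ 849 N/mm; adequate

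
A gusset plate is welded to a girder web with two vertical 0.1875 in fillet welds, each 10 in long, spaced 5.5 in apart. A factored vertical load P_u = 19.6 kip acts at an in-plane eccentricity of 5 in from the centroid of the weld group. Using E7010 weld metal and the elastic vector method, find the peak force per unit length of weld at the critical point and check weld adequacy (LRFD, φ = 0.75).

E70XX → F_EXX = 70 ksi.
Total weld length L_w = 20 in. Treat welds as unit-width lines.
Polar moment about centroid: J = 2[d³/12 + d(b/2)²] = 2[10³/12 + 10×2.75²] = 317.9 in³.
Direct shear f_v = P/L_w = 19.6 / 20 = 0.98 kip/in (vertical).
Torsion M = P·e = 19.6 × 5 = 98 kip·in.
Critical point at (x, y) = (2.75, 5) from centroid. f_tx = M·y/J = 1.541 kip/in; f_ty = M·x/J = 0.8477 kip/in.
Resultant f_max = √[f_tx² + (f_v + f_ty)²] = √[1.541² + (0.98 + 0.8477)²] = 2.391 kip/in.
Capacity per unit length: φr_n = 0.75 × 0.6 × 70 × (0.707 × 0.1875) = 4.176 kip/in.
2.391 ≤ 4.176 → adequate.

f_max ≈ 2.39 kip/in; adequate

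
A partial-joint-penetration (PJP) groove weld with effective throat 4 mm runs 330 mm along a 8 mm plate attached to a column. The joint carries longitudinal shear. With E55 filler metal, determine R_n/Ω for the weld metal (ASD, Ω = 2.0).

E55XX → F_EXX = 550 MPa.
Effective throat (given) t_e = 4 mm.
A_we = 4 × 330 = 1320 mm².
F_nw = 0.6 F_EXX = 330 MPa.
R_n/Ω = (330 × 1320) / 2.0 × 10⁻³ = 217.8 kN.

R_n/Ω ≈ 218 kN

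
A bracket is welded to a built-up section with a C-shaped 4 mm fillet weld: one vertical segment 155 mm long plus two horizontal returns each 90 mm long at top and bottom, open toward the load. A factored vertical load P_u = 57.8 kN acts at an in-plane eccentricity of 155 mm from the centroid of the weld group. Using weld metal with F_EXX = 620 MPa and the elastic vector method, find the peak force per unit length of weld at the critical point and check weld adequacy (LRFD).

Total weld length L_w = 335 mm. Treat welds as unit-width lines.
Centroid: x̄ = 2×90×45 / 335 = 24.18 mm from the vertical weld.
Polar moment about centroid: J = I_x + I_y = [155³/12 + 2×90×77.5²] + [155×24.18² + 2(90³/12 + 90×20.82²)] = 1682000 mm³.
Direct shear f_v = P/L_w = 57.8×10³ / 335 = 172.5 N/mm (vertical).
Torsion M = P·e = 57.8×10³ × 155 = 8959000 N·mm.
Critical point at (x, y) = (65.82, 77.5) from centroid. f_tx = M·y/J = 412.9 N/mm; f_ty = M·x/J = 350.7 N/mm.
Resultant f_max = √[f_tx² + (f_v + f_ty)²] = √[412.9² + (172.5 + 350.7)²] = 666.5 N/mm.
Capacity per unit length: φr_n = 0.75 × 0.6 × 620 × (0.707 × 4) = 789 N/mm.
666.5 ≤ 789 → adequate.

f_max ≈ 667 N/mm; adequate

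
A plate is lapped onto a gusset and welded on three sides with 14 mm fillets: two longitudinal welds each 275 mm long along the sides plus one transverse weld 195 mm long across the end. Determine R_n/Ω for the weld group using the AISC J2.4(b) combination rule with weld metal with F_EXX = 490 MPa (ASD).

R_n/Ω ≈ 1110 kN

t_e = 0.707 × 14 = 9.898 mm.
R_nwl = 0.6 × 490 × 9.898 × 550 × 10⁻³ = 1601 kN (longitudinal, 2 welds).
R_nwt = 0.6 × 490 × 9.898 × 195 × 10⁻³ = 567.5 kN (transverse, base value).
(i) R_nwl + R_nwt = 2168 kN; (ii) 0.85 R_nwl + 1.5 R_nwt = 2212 kN.
R_n = max = 2212 kN [governs: (ii)]; R_n/Ω = 1106 kN.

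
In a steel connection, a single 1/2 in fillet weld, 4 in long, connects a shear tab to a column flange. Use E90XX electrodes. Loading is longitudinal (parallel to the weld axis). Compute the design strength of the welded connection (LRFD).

φR_n ≈ 57.3 kip

E90XX → F_EXX = 90 ksi.
Effective throat t_e = 0.707 × 0.5 = 0.3535 in.
Total length L = 4 in; A_we = 0.3535 × 4 = 1.414 in².
F_nw = 0.6 F_EXX = 0.6 × 90 = 54 ksi.
φR_n = 0.75 × 54 × 1.414 = 57.27 kip.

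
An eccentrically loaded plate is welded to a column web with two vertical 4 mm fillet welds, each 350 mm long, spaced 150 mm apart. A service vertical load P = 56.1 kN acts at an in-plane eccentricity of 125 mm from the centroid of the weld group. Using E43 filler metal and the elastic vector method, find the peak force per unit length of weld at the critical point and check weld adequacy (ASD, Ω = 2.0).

f_max ≈ 169 N/mm; adequate

E43XX → F_EXX = 430 MPa.
Total weld length L_w = 700 mm. Treat welds as unit-width lines.
Polar moment about centroid: J = 2[d³/12 + d(b/2)²] = 2[350³/12 + 350×75²] = 11080000 mm³.
Direct shear f_v = P/L_w = 56.1×10³ / 700 = 80.14 N/mm (vertical).
Torsion M = P·e = 56.1×10³ × 125 = 7012500 N·mm.
Critical point at (x, y) = (75, 175) from centroid. f_tx = M·y/J = 110.7 N/mm; f_ty = M·x/J = 47.45 N/mm.
Resultant f_max = √[f_tx² + (f_v + f_ty)²] = √[110.7² + (80.14 + 47.45)²] = 168.9 N/mm.
Capacity per unit length: r_n/Ω = (1/2.0) × 0.6 × 430 × (0.707 × 4) = 364.8 N/mm.
168.9 ≤ 364.8 → adequate.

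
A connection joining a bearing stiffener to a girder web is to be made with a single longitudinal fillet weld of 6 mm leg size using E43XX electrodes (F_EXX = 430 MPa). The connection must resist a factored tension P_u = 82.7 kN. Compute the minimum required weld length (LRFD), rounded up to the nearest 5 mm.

L = 105 mm

Throat t_e = 0.707 × 6 = 4.242 mm.
φr_n = 0.75 × 0.6 × 430 × 4.242 × 10⁻³ = 0.8208 kN/mm.
L_req = P_u / φr_n = 82.7 / 0.8208 = 100.8 mm total.
Round up → use L = 105 mm.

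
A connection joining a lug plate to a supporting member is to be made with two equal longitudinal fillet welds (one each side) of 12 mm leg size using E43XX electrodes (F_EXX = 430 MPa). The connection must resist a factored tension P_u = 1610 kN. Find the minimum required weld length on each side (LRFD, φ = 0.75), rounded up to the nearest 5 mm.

Throat t_e = 0.707 × 12 = 8.484 mm.
φr_n = 0.75 × 0.6 × 430 × 8.484 × 10⁻³ = 1.642 kN/mm.
L_req = P_u / φr_n = 1610 / 1.642 = 980.7 mm total.
Per side: 980.7 / 2 = 490.4 mm.
Round up → use L = 495 mm on each side.

L = 495 mm on each side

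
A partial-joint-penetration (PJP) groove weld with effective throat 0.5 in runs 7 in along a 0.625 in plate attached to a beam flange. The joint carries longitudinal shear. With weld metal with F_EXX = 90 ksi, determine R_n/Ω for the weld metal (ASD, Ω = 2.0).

Effective throat (given) t_e = 0.5 in.
A_we = 0.5 × 7 = 3.5 in².
F_nw = 0.6 F_EXX = 54 ksi.
R_n/Ω = (54 × 3.5) / 2.0 = 94.5 kip.

R_n/Ω ≈ 94.5 kip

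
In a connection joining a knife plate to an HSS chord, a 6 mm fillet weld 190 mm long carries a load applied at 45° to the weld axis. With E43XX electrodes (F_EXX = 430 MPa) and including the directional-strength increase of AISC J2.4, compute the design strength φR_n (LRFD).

t_e = 0.707 × 6 = 4.242 mm; A_we = 4.242 × 190 = 806 mm².
Directional factor: 1.0 + 0.5 sin^1.5(45°) = 1.297.
F_nw = 0.6 × 430 × 1.297 = 334.7 MPa.
φR_n = 0.75 × 334.7 × 806 × 10⁻³ = 202.3 kN.

φR_n ≈ 202 kN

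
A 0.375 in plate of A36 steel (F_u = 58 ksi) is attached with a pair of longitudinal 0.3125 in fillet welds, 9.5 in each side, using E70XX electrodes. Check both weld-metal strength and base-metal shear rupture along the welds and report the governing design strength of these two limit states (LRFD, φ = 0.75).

E70XX → F_EXX = 70 ksi.
t_e = 0.707 × 0.3125 = 0.2209 in; L = 19 in.
Weld metal: φR_n = 0.75 × 0.6 × 70 × 0.2209 × 19 = 132.2 kips.
Base metal (shear rupture): φR_n = 0.75 × 0.6 × 58 × 0.375 × 19 = 186 kips.
Governing: weld metal.

φR_n ≈ 132 kips (weld metal governs)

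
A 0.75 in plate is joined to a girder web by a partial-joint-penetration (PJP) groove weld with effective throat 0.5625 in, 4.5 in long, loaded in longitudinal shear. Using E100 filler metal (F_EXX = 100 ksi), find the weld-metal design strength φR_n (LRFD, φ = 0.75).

φR_n ≈ 114 kips

Effective throat (given) t_e = 0.5625 in.
A_we = 0.5625 × 4.5 = 2.531 in².
F_nw = 0.6 F_EXX = 60 ksi.
φR_n = 0.75 × 60 × 2.531 = 113.9 kips.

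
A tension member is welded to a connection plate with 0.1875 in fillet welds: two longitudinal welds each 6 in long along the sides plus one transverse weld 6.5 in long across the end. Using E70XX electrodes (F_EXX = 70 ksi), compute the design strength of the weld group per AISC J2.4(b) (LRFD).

φR_n ≈ 83.3 kips

t_e = 0.707 × 0.1875 = 0.1326 in.
R_nwl = 0.6 × 70 × 0.1326 × 12 = 66.81 kips (longitudinal, 2 welds).
R_nwt = 0.6 × 70 × 0.1326 × 6.5 = 36.19 kips (transverse, base value).
(i) R_nwl + R_nwt = 103 kips; (ii) 0.85 R_nwl + 1.5 R_nwt = 111.1 kips.
R_n = max = 111.1 kips [governs: (ii)]; φR_n = 83.31 kips.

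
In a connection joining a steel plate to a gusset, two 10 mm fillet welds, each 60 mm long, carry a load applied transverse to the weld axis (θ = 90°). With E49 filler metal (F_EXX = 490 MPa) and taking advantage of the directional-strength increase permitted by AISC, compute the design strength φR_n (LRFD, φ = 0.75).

t_e = 0.707 × 10 = 7.07 mm; A_we = 7.07 × 120 = 848.4 mm².
Directional factor: 1.0 + 0.5 sin^1.5(90°) = 1.5.
F_nw = 0.6 × 490 × 1.5 = 441 MPa.
φR_n = 0.75 × 441 × 848.4 × 10⁻³ = 280.6 kN.

φR_n ≈ 281 kN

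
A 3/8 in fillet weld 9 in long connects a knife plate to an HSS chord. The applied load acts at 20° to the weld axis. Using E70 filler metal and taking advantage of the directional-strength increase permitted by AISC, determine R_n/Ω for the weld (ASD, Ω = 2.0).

E70XX → F_EXX = 70 ksi.
t_e = 0.707 × 0.375 = 0.2651 in; A_we = 0.2651 × 9 = 2.386 in².
Directional factor: 1.0 + 0.5 sin^1.5(20°) = 1.1.
F_nw = 0.6 × 70 × 1.1 = 46.2 ksi.
R_n/Ω = (46.2 × 2.386) / 2.0 = 55.12 kips.

R_n/Ω ≈ 55.1 kips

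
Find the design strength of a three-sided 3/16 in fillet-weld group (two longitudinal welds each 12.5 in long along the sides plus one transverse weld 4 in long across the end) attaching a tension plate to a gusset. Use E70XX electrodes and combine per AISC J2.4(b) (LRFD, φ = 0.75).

φR_n ≈ 121 kip

E70XX → F_EXX = 70 ksi.
t_e = 0.707 × 0.1875 = 0.1326 in.
R_nwl = 0.6 × 70 × 0.1326 × 25 = 139.2 kip (longitudinal, 2 welds).
R_nwt = 0.6 × 70 × 0.1326 × 4 = 22.27 kip (transverse, base value).
(i) R_nwl + R_nwt = 161.5 kip; (ii) 0.85 R_nwl + 1.5 R_nwt = 151.7 kip.
R_n = max = 161.5 kip [governs: (i)]; φR_n = 121.1 kip.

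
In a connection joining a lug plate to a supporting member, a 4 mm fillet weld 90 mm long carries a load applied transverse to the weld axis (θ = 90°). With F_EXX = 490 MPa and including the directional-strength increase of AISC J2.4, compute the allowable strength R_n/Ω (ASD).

t_e = 0.707 × 4 = 2.828 mm; A_we = 2.828 × 90 = 254.5 mm².
Directional factor: 1.0 + 0.5 sin^1.5(90°) = 1.5.
F_nw = 0.6 × 490 × 1.5 = 441 MPa.
R_n/Ω = (441 × 254.5) / 2.0 × 10⁻³ = 56.12 kN.

R_n/Ω ≈ 56.1 kN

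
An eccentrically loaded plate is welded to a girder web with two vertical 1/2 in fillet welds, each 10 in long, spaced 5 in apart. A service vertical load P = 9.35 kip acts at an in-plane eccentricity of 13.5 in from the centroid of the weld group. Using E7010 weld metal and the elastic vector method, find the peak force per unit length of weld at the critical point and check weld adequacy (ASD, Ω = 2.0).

f_max ≈ 2.66 kip/in; adequate

E70XX → F_EXX = 70 ksi.
Total weld length L_w = 20 in. Treat welds as unit-width lines.
Polar moment about centroid: J = 2[d³/12 + d(b/2)²] = 2[10³/12 + 10×2.5²] = 291.7 in³.
Direct shear f_v = P/L_w = 9.35 / 20 = 0.4675 kip/in (vertical).
Torsion M = P·e = 9.35 × 13.5 = 126.22 kip·in.
Critical point at (x, y) = (2.5, 5) from centroid. f_tx = M·y/J = 2.164 kip/in; f_ty = M·x/J = 1.082 kip/in.
Resultant f_max = √[f_tx² + (f_v + f_ty)²] = √[2.164² + (0.4675 + 1.082)²] = 2.661 kip/in.
Capacity per unit length: r_n/Ω = (1/2.0) × 0.6 × 70 × (0.707 × 0.5) = 7.423 kip/in.
2.661 ≤ 7.423 → adequate.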